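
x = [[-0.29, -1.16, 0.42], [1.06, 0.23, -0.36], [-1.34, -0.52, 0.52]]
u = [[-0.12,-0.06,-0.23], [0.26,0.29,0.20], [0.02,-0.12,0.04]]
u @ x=[[0.28, 0.24, -0.15],  [-0.04, -0.34, 0.11],  [-0.19, -0.07, 0.07]]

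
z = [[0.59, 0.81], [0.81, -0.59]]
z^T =[[0.59, 0.81], [0.81, -0.59]]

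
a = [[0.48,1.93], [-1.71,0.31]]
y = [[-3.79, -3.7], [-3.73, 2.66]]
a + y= [[-3.31, -1.77], [-5.44, 2.97]]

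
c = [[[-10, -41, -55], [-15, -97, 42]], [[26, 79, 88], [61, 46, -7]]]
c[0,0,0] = -10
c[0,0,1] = -41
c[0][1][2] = 42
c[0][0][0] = -10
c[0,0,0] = -10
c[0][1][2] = 42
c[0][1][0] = -15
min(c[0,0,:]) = -55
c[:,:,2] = [[-55, 42], [88, -7]]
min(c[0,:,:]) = -97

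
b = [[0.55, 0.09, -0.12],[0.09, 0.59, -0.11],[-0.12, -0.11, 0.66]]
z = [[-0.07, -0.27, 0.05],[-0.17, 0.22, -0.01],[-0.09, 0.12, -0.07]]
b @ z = [[-0.04, -0.14, 0.04],[-0.1, 0.09, 0.01],[-0.03, 0.09, -0.05]]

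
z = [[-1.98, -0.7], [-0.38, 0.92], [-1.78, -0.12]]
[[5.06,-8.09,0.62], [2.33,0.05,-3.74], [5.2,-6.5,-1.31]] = z@[[-3.01,3.55,0.98],  [1.29,1.52,-3.66]]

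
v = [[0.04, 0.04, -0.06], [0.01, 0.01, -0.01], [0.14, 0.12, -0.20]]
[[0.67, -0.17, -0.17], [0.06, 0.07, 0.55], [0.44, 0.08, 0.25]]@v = [[0.0, 0.0, -0.00],[0.08, 0.07, -0.11],[0.05, 0.05, -0.08]]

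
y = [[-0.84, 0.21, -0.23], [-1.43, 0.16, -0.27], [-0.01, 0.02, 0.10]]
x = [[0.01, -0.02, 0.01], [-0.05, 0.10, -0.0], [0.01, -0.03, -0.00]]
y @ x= [[-0.02, 0.04, -0.01], [-0.02, 0.05, -0.01], [-0.0, -0.00, -0.0]]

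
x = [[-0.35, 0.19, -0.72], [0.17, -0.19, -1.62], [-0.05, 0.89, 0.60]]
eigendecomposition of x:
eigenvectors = [[0.99+0.00j, (-0.36+0.04j), (-0.36-0.04j)],[(-0.06+0j), (-0.75+0j), (-0.75-0j)],[(0.1+0j), 0.16+0.53j, 0.16-0.53j]]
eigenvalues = [(-0.43+0j), (0.25+1.13j), (0.25-1.13j)]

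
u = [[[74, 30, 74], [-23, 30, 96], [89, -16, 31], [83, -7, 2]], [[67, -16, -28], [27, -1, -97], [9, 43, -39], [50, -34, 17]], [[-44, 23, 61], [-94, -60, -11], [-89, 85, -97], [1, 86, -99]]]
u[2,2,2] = -97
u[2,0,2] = 61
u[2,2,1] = 85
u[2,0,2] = 61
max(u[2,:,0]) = 1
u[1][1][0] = 27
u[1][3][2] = 17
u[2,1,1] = -60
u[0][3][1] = -7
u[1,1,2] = -97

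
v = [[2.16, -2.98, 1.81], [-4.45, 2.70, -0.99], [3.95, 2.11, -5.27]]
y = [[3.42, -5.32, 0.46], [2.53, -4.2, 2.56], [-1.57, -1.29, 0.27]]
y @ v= [[32.88, -23.58, 9.03], [34.27, -13.48, -4.75], [3.42, 1.77, -2.99]]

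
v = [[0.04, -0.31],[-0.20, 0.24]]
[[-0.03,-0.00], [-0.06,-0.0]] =v@[[0.51, 0.02], [0.16, 0.01]]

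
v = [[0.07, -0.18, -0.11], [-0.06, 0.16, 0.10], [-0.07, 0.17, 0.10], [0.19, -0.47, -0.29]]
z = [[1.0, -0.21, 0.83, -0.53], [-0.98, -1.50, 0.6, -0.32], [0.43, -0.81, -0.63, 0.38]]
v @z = [[0.20,0.34,0.02,-0.02],[-0.17,-0.31,-0.02,0.02],[-0.19,-0.32,-0.02,0.02],[0.53,0.90,0.06,-0.06]]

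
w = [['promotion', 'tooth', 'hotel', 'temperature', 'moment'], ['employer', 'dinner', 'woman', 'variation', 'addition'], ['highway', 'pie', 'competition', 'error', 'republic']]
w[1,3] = 'variation'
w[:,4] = ['moment', 'addition', 'republic']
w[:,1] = ['tooth', 'dinner', 'pie']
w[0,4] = 'moment'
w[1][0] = 'employer'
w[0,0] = 'promotion'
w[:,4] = ['moment', 'addition', 'republic']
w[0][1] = 'tooth'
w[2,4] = 'republic'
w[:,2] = ['hotel', 'woman', 'competition']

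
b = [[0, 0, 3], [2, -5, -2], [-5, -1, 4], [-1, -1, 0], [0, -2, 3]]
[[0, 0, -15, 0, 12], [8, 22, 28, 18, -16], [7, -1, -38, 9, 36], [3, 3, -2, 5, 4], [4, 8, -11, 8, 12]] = b @ [[-1, 1, 4, -1, -4], [-2, -4, -2, -4, 0], [0, 0, -5, 0, 4]]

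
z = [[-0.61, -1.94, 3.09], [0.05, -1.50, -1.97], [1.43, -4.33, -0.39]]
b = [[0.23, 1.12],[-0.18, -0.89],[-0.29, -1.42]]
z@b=[[-0.69, -3.34], [0.85, 4.19], [1.22, 6.01]]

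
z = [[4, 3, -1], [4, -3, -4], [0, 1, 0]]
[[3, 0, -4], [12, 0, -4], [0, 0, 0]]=z @[[0, 0, -1], [0, 0, 0], [-3, 0, 0]]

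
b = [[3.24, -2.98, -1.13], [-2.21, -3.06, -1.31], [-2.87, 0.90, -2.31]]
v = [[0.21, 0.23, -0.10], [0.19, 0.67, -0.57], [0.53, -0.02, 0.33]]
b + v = [[3.45, -2.75, -1.23],[-2.02, -2.39, -1.88],[-2.34, 0.88, -1.98]]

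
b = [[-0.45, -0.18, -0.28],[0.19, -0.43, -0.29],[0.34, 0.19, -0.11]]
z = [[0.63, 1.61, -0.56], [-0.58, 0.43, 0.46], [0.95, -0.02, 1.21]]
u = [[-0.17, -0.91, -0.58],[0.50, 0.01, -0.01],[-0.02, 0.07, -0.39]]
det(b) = -0.08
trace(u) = -0.55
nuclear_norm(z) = 4.21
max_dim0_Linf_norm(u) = 0.91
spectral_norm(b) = 0.66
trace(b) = -0.99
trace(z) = 2.27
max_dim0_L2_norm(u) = 0.91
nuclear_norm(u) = 1.96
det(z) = 2.39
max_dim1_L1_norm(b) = 0.91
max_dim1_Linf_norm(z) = 1.61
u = z @ b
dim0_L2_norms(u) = [0.53, 0.91, 0.7]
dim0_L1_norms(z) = [2.16, 2.06, 2.23]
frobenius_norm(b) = 0.88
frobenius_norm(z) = 2.53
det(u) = -0.20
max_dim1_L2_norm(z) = 1.82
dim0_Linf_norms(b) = [0.45, 0.43, 0.29]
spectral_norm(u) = 1.11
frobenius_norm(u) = 1.27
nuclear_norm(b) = 1.43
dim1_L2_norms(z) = [1.82, 0.86, 1.54]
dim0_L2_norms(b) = [0.6, 0.5, 0.42]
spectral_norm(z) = 1.82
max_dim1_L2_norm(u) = 1.09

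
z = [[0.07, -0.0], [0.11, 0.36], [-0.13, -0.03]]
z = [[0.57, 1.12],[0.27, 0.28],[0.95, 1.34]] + [[-0.5,-1.12], [-0.16,0.08], [-1.08,-1.37]]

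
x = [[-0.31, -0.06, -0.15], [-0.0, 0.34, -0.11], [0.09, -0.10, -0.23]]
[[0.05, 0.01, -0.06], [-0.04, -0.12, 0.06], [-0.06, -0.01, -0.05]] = x@[[-0.23,-0.06,0.07], [-0.06,-0.31,0.23], [0.19,0.15,0.16]]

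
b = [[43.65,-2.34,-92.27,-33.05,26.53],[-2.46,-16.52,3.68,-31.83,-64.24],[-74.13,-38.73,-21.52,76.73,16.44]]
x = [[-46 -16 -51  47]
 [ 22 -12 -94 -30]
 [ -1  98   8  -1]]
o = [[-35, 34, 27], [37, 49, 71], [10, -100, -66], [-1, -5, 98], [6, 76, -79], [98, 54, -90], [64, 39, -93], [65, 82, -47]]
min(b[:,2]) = -92.27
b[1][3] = -31.83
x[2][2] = 8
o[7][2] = -47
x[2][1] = 98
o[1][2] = 71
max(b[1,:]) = 3.68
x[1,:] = [22, -12, -94, -30]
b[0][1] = -2.34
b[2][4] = 16.44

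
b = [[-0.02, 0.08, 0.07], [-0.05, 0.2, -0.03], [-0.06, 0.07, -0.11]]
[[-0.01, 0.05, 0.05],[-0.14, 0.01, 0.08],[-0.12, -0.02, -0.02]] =b @[[0.45, -0.77, 0.54],[-0.51, -0.06, 0.58],[0.56, 0.52, 0.25]]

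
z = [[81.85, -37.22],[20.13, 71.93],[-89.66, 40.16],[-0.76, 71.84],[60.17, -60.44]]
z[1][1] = 71.93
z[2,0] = -89.66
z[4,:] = [60.17, -60.44]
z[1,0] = 20.13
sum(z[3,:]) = 71.08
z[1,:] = [20.13, 71.93]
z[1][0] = 20.13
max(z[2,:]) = 40.16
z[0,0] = 81.85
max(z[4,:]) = 60.17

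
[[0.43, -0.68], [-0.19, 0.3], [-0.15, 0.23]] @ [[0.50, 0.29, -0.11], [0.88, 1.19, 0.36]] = [[-0.38, -0.68, -0.29], [0.17, 0.30, 0.13], [0.13, 0.23, 0.1]]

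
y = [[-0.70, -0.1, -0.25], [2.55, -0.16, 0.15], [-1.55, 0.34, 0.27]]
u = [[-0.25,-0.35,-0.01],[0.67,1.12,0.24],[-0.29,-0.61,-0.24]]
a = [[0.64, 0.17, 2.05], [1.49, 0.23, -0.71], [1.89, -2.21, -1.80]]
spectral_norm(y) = 3.08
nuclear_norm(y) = 3.56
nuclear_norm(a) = 6.87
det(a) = -8.68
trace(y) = -0.59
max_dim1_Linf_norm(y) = 2.55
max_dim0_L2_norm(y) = 3.07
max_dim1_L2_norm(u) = 1.33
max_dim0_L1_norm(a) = 4.56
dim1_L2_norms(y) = [0.75, 2.56, 1.61]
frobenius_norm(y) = 3.12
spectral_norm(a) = 3.72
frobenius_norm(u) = 1.57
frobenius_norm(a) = 4.37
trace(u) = 0.63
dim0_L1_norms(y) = [4.8, 0.6, 0.67]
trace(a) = -0.93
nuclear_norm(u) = 1.71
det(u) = -0.00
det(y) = 0.00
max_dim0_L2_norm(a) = 2.82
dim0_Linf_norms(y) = [2.55, 0.34, 0.27]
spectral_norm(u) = 1.56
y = u @ a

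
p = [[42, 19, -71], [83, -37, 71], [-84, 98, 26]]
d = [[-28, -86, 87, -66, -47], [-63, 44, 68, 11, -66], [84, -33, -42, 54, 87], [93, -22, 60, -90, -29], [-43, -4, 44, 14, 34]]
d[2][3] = 54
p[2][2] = 26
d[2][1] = -33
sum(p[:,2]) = 26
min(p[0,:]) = -71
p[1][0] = 83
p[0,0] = 42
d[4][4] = 34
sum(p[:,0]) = 41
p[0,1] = 19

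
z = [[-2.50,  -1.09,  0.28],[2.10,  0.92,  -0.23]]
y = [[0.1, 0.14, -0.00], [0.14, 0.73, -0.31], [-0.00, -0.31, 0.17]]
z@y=[[-0.40, -1.23, 0.39],[0.34, 1.04, -0.32]]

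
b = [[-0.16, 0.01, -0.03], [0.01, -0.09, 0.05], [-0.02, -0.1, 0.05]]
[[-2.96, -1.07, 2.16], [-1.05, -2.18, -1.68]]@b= [[0.42, -0.15, 0.14], [0.18, 0.35, -0.16]]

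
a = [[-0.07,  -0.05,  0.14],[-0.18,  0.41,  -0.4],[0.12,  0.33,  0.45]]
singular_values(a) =[0.65, 0.52, 0.11]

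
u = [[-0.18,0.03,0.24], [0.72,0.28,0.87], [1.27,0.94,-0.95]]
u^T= [[-0.18, 0.72, 1.27], [0.03, 0.28, 0.94], [0.24, 0.87, -0.95]]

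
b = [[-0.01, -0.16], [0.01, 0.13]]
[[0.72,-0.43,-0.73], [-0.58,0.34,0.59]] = b @ [[2.78, -4.05, 1.17], [-4.67, 2.92, 4.46]]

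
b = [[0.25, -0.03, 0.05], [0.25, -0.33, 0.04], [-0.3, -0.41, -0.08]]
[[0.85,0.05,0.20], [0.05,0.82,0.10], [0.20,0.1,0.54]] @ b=[[0.16, -0.12, 0.03],[0.19, -0.31, 0.03],[-0.09, -0.26, -0.03]]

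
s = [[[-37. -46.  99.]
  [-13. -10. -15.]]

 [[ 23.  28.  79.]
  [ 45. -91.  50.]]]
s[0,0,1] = -46.0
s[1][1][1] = -91.0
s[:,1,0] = [-13.0, 45.0]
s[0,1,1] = -10.0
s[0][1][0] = -13.0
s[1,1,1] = -91.0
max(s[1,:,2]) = 79.0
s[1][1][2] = 50.0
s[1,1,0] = 45.0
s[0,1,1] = -10.0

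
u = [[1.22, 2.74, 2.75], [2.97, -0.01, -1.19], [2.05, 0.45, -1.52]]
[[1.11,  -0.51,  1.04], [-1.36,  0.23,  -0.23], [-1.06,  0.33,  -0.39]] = u @ [[-0.33, -0.01, 0.06], [0.23, 0.04, 0.01], [0.32, -0.22, 0.34]]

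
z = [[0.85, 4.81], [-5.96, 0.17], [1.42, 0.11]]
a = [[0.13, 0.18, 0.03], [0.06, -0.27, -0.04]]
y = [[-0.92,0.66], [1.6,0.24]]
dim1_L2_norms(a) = [0.22, 0.28]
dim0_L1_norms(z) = [8.23, 5.09]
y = a @ z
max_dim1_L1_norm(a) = 0.37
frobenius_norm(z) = 7.84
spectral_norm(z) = 6.24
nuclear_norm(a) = 0.47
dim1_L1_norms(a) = [0.34, 0.37]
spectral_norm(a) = 0.33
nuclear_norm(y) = 2.54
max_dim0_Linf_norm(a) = 0.27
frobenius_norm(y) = 1.97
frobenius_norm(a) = 0.36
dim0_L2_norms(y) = [1.85, 0.7]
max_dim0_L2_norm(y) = 1.85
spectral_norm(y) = 1.85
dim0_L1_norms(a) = [0.19, 0.45, 0.07]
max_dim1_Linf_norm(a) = 0.27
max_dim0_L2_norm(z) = 6.19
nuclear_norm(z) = 10.98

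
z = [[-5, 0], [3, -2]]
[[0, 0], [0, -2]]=z @ [[0, 0], [0, 1]]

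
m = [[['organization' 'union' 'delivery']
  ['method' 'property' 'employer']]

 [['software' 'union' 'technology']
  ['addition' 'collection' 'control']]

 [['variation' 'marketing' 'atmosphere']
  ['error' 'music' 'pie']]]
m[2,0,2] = 'atmosphere'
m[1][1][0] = 'addition'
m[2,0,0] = 'variation'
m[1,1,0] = 'addition'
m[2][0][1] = 'marketing'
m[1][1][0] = 'addition'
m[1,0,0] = 'software'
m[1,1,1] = 'collection'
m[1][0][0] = 'software'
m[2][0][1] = 'marketing'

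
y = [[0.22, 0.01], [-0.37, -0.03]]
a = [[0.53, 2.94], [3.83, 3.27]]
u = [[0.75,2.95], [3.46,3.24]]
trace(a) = 3.80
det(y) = -0.00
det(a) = -9.53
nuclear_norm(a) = 7.30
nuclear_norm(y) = 0.44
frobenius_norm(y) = 0.43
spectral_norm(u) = 5.45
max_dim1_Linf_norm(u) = 3.46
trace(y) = 0.19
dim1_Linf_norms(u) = [2.95, 3.46]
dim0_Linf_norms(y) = [0.37, 0.03]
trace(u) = 3.99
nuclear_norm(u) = 6.88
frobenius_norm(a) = 5.86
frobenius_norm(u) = 5.63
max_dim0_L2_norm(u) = 4.38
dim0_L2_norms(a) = [3.87, 4.4]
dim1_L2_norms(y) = [0.22, 0.37]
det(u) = -7.78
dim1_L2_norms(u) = [3.04, 4.74]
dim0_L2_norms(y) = [0.43, 0.03]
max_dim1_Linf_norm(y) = 0.37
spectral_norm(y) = 0.43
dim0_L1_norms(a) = [4.36, 6.21]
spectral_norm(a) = 5.60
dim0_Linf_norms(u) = [3.46, 3.24]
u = a + y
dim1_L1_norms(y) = [0.23, 0.4]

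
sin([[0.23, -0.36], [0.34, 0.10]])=[[0.24, -0.36], [0.34, 0.11]]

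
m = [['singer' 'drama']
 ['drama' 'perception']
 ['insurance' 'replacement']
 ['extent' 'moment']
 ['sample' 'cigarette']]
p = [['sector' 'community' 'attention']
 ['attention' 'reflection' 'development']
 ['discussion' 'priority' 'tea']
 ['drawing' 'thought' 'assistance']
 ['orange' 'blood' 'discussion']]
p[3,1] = 'thought'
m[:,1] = ['drama', 'perception', 'replacement', 'moment', 'cigarette']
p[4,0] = 'orange'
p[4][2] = 'discussion'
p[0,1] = 'community'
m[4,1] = 'cigarette'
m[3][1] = 'moment'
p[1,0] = 'attention'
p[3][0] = 'drawing'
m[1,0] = 'drama'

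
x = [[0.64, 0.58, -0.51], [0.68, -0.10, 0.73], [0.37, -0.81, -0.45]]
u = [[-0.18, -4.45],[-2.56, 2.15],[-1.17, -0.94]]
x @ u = [[-1.0, -1.12], [-0.72, -3.93], [2.53, -2.96]]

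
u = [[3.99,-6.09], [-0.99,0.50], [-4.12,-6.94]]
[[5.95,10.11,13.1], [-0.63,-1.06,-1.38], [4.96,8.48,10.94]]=u @[[0.21,0.35,0.46], [-0.84,-1.43,-1.85]]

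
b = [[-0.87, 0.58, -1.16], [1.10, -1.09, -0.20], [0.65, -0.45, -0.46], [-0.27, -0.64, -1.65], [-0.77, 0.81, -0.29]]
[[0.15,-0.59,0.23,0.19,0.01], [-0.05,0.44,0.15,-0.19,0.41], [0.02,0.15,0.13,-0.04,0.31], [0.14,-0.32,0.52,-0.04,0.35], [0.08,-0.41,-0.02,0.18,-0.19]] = b @ [[-0.01, 0.26, -0.08, 0.05, 0.28], [0.05, -0.18, -0.18, 0.24, -0.05], [-0.1, 0.22, -0.23, -0.08, -0.24]]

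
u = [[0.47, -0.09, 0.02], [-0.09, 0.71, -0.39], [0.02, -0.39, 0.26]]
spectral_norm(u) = 0.95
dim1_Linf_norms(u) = [0.47, 0.71, 0.39]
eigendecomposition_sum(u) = [[0.03, -0.15, 0.08], [-0.15, 0.69, -0.4], [0.08, -0.4, 0.23]] + [[0.44, 0.06, -0.07], [0.06, 0.01, -0.01], [-0.07, -0.01, 0.01]] + [[0.0, 0.00, 0.0], [0.0, 0.01, 0.01], [0.0, 0.01, 0.02]]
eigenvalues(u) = [0.95, 0.46, 0.03]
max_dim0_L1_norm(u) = 1.19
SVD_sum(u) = [[0.03, -0.15, 0.08], [-0.15, 0.69, -0.40], [0.08, -0.4, 0.23]] + [[0.44, 0.06, -0.07],  [0.06, 0.01, -0.01],  [-0.07, -0.01, 0.01]] + [[0.0, 0.00, 0.00], [0.0, 0.01, 0.01], [0.0, 0.01, 0.02]]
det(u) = 0.01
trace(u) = 1.44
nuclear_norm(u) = 1.44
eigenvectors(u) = [[0.18, -0.98, 0.06], [-0.85, -0.12, 0.50], [0.49, 0.15, 0.86]]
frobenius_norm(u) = 1.06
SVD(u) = [[-0.18, -0.98, 0.06], [0.85, -0.12, 0.5], [-0.49, 0.15, 0.86]] @ diag([0.951343492609571, 0.45569637802090057, 0.032960129369528676]) @ [[-0.18, 0.85, -0.49],[-0.98, -0.12, 0.15],[0.06, 0.50, 0.86]]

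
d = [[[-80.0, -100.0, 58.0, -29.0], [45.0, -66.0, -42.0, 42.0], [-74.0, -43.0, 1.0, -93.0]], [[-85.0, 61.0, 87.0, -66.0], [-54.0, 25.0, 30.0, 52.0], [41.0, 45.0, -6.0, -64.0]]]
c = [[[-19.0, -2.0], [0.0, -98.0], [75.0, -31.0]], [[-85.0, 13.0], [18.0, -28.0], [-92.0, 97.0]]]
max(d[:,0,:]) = 87.0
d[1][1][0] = -54.0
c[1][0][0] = -85.0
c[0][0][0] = -19.0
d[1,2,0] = 41.0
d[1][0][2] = 87.0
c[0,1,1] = -98.0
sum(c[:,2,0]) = -17.0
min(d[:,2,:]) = -93.0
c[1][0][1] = 13.0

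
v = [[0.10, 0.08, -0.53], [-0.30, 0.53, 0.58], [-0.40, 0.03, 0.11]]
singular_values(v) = [0.96, 0.38, 0.33]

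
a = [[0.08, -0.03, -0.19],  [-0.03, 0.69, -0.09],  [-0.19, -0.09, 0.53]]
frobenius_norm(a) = 0.92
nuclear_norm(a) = 1.30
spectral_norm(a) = 0.74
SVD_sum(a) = [[0.01, 0.06, -0.03], [0.06, 0.56, -0.30], [-0.03, -0.30, 0.16]] + [[0.07, -0.09, -0.16], [-0.09, 0.13, 0.21], [-0.16, 0.21, 0.36]] + [[0.00, 0.00, 0.00],[0.0, 0.0, 0.0],[0.0, 0.0, 0.0]]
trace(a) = 1.30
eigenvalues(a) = [0.01, 0.56, 0.74]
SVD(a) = [[-0.10, 0.35, 0.93], [-0.88, -0.48, 0.09], [0.47, -0.81, 0.35]] @ diag([0.7353597873232907, 0.5593008803119685, 0.005339332364740403]) @ [[-0.10, -0.88, 0.47], [0.35, -0.48, -0.81], [0.93, 0.09, 0.35]]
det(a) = 0.00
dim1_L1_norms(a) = [0.3, 0.81, 0.81]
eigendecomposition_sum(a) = [[0.0, 0.00, 0.0], [0.0, 0.0, 0.00], [0.00, 0.00, 0.0]] + [[0.07, -0.09, -0.16], [-0.09, 0.13, 0.21], [-0.16, 0.21, 0.36]] + [[0.01, 0.06, -0.03], [0.06, 0.56, -0.3], [-0.03, -0.3, 0.16]]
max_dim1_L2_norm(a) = 0.7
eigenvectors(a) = [[-0.93,-0.35,-0.1], [-0.09,0.48,-0.88], [-0.35,0.81,0.47]]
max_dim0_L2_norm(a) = 0.7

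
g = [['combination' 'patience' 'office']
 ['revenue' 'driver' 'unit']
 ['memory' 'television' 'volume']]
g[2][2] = 'volume'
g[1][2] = 'unit'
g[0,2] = 'office'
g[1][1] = 'driver'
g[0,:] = ['combination', 'patience', 'office']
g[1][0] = 'revenue'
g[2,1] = 'television'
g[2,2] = 'volume'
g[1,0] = 'revenue'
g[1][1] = 'driver'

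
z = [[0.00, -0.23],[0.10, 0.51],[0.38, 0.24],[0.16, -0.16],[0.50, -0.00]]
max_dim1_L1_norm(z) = 0.62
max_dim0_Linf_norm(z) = 0.51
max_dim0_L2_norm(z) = 0.66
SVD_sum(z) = [[-0.11, -0.1], [0.31, 0.27], [0.34, 0.29], [0.01, 0.01], [0.29, 0.25]] + [[0.11, -0.13], [-0.21, 0.24], [0.04, -0.05], [0.15, -0.17], [0.21, -0.25]]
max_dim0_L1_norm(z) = 1.14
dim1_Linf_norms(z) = [0.23, 0.51, 0.38, 0.16, 0.5]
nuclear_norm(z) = 1.27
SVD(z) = [[0.21, 0.32], [-0.56, -0.59], [-0.61, 0.12], [-0.02, 0.42], [-0.52, 0.6]] @ diag([0.7286414599611808, 0.5433982175399905]) @ [[-0.76,-0.65], [0.65,-0.76]]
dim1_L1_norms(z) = [0.23, 0.61, 0.62, 0.32, 0.5]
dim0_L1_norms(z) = [1.14, 1.14]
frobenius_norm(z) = 0.91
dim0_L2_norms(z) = [0.66, 0.63]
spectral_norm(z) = 0.73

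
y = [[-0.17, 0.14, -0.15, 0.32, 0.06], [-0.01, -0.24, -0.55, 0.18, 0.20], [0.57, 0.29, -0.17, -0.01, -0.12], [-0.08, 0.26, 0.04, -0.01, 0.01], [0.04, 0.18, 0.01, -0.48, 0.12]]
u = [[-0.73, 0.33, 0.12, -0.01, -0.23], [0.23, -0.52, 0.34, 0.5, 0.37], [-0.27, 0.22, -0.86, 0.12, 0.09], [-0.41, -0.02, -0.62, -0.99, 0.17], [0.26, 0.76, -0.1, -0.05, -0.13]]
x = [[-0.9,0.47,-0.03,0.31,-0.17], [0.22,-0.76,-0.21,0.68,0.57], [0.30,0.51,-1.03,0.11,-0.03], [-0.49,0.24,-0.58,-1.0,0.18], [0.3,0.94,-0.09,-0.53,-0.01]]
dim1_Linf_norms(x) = [0.9, 0.76, 1.03, 1.0, 0.94]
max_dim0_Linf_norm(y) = 0.57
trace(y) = -0.47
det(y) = 0.00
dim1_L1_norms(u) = [1.42, 1.96, 1.56, 2.21, 1.3]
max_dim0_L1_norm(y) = 1.11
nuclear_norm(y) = 2.31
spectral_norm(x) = 1.83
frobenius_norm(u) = 2.16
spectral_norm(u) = 1.56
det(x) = 0.81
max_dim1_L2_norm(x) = 1.29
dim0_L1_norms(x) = [2.21, 2.92, 1.94, 2.63, 0.96]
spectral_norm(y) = 0.77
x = y + u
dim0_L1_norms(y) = [0.87, 1.11, 0.92, 1.0, 0.51]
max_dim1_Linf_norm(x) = 1.03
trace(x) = -3.70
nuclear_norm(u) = 4.31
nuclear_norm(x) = 5.41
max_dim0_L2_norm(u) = 1.12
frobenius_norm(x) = 2.64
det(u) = 0.20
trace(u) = -3.23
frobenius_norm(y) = 1.19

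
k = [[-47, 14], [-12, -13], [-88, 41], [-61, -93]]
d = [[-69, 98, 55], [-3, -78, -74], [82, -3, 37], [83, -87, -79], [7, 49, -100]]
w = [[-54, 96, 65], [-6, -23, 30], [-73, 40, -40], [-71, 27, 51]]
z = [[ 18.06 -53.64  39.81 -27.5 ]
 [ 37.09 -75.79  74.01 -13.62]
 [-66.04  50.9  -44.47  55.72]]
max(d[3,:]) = 83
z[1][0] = 37.09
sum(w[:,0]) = -204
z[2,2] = -44.47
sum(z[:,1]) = -78.53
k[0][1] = 14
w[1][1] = -23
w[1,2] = 30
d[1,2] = -74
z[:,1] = [-53.64, -75.79, 50.9]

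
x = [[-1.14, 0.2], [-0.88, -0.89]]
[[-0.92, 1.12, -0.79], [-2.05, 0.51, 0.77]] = x @[[1.03, -0.92, 0.46], [1.29, 0.34, -1.32]]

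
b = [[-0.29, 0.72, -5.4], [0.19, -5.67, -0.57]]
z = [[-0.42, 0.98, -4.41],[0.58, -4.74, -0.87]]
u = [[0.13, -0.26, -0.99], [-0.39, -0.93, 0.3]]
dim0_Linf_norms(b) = [0.29, 5.67, 5.4]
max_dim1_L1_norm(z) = 6.19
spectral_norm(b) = 5.73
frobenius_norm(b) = 7.89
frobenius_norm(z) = 6.64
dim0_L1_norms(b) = [0.48, 6.39, 5.97]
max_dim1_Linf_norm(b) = 5.67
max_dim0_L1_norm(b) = 6.39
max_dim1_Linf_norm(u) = 0.99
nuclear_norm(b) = 11.16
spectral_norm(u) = 1.09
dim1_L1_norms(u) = [1.38, 1.62]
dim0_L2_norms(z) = [0.72, 4.84, 4.49]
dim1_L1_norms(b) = [6.41, 6.43]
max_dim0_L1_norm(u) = 1.29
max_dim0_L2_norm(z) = 4.84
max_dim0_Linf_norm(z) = 4.74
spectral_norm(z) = 4.89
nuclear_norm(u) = 2.08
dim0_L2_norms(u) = [0.41, 0.97, 1.03]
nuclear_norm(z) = 9.39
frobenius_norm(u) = 1.47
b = u + z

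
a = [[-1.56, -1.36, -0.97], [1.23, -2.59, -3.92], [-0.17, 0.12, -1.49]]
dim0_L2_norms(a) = [1.99, 2.93, 4.3]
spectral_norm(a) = 5.13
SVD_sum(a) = [[0.18, -0.71, -1.1], [0.67, -2.59, -4.01], [0.16, -0.62, -0.96]] + [[-1.77, -0.58, 0.08], [0.5, 0.16, -0.02], [-0.06, -0.02, 0.00]] + [[0.03,-0.07,0.05], [0.06,-0.16,0.11], [-0.27,0.76,-0.54]]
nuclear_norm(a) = 8.06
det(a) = -9.87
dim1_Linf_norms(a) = [1.56, 3.92, 1.49]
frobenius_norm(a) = 5.57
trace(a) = -5.64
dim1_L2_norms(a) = [2.29, 4.86, 1.5]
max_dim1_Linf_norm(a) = 3.92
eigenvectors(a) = [[-0.15-0.67j, -0.15+0.67j, (0.95+0j)], [-0.72+0.00j, (-0.72-0j), (0.12+0j)], [0.10+0.02j, 0.10-0.02j, 0.28+0.00j]]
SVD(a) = [[0.26, -0.96, -0.09], [0.94, 0.27, -0.21], [0.22, -0.03, 0.97]] @ diag([5.131851824661986, 1.9374780480570022, 0.992560155864963]) @ [[0.14, -0.54, -0.83], [0.95, 0.31, -0.04], [-0.28, 0.78, -0.55]]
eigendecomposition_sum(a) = [[-0.68+0.77j, -0.32-1.15j, 2.42-2.11j], [(0.63+0.87j), (-1.25+0.06j), (-1.6-2.97j)], [(-0.05-0.14j), (0.17+0.03j), 0.11+0.45j]] + [[-0.68-0.77j, (-0.32+1.15j), (2.42+2.11j)], [(0.63-0.87j), (-1.25-0.06j), (-1.6+2.97j)], [(-0.05+0.14j), (0.17-0.03j), 0.11-0.45j]] + [[-0.21+0.00j, -0.73-0.00j, (-5.82-0j)],[(-0.03+0j), (-0.09-0j), -0.72-0.00j],[(-0.06+0j), -0.22-0.00j, (-1.72-0j)]]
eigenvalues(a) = [(-1.81+1.27j), (-1.81-1.27j), (-2.01+0j)]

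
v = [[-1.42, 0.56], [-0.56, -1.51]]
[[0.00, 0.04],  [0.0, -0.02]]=v@[[-0.00, -0.02], [0.0, 0.02]]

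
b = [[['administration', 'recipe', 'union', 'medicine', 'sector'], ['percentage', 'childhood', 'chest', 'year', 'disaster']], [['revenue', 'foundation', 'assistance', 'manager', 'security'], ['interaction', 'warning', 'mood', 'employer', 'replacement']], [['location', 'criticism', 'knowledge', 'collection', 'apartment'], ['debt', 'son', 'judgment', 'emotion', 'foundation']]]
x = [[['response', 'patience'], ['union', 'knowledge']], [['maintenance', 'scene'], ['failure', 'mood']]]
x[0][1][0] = 'union'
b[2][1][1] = 'son'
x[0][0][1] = 'patience'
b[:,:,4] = [['sector', 'disaster'], ['security', 'replacement'], ['apartment', 'foundation']]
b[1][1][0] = 'interaction'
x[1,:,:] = [['maintenance', 'scene'], ['failure', 'mood']]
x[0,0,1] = 'patience'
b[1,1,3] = 'employer'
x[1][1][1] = 'mood'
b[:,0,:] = [['administration', 'recipe', 'union', 'medicine', 'sector'], ['revenue', 'foundation', 'assistance', 'manager', 'security'], ['location', 'criticism', 'knowledge', 'collection', 'apartment']]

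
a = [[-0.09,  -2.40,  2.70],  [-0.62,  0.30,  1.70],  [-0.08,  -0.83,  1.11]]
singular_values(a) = [4.05, 1.41, 0.0]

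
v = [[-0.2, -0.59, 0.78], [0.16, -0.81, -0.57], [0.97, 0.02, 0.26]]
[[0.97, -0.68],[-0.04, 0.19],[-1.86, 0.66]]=v @[[-1.99, 0.8], [-0.56, 0.26], [0.31, -0.47]]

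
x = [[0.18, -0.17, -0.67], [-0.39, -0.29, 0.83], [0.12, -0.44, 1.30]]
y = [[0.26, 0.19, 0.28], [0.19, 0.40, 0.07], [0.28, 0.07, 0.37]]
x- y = [[-0.08,-0.36,-0.95], [-0.58,-0.69,0.76], [-0.16,-0.51,0.93]]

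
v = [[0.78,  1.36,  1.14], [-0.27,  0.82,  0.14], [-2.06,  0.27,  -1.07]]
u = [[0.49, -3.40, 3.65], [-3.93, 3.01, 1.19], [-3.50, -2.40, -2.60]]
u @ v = [[-6.22, -1.14, -3.82], [-6.33, -2.56, -5.33], [3.27, -7.43, -1.54]]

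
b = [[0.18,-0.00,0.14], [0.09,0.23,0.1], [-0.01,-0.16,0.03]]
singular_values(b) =[0.32, 0.21, 0.04]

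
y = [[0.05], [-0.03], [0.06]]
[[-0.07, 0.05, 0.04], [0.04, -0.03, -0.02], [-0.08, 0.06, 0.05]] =y @ [[-1.31, 1.04, 0.8]]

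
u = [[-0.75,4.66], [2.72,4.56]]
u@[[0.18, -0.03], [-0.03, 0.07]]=[[-0.27, 0.35], [0.35, 0.24]]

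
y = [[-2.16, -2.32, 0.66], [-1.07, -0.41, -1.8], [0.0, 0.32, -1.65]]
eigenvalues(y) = [-3.03, 0.26, -1.45]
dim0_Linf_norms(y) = [2.16, 2.32, 1.8]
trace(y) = -4.22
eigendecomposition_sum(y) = [[-2.45, -1.99, -1.43], [-0.86, -0.7, -0.5], [0.20, 0.16, 0.12]] + [[0.09,-0.20,0.22], [-0.1,0.22,-0.24], [-0.02,0.04,-0.04]] + [[0.20, -0.13, 1.87], [-0.11, 0.07, -1.06], [-0.18, 0.12, -1.73]]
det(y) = 1.16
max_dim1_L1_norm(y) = 5.14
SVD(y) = [[-0.96, 0.11, 0.25], [-0.24, -0.77, -0.59], [0.13, -0.63, 0.76]] @ diag([3.354331267910045, 2.567425822853142, 0.13522717651361735]) @ [[0.7, 0.71, -0.12], [0.23, -0.06, 0.97], [0.68, -0.71, -0.20]]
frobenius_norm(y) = 4.23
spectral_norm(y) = 3.35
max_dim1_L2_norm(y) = 3.24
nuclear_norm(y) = 6.06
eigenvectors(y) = [[-0.94, 0.67, -0.68], [-0.33, -0.73, 0.38], [0.08, -0.12, 0.63]]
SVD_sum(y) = [[-2.25, -2.28, 0.39],[-0.57, -0.58, 0.1],[0.3, 0.3, -0.05]] + [[0.06, -0.02, 0.28], [-0.44, 0.11, -1.91], [-0.37, 0.09, -1.58]] + [[0.02, -0.02, -0.01], [-0.05, 0.06, 0.02], [0.07, -0.07, -0.02]]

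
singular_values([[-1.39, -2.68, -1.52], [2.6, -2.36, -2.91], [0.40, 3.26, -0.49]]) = [5.39, 3.41, 1.6]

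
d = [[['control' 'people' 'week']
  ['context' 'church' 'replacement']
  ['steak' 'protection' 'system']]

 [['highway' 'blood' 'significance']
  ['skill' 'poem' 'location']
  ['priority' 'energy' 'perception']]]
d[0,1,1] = 'church'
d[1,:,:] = [['highway', 'blood', 'significance'], ['skill', 'poem', 'location'], ['priority', 'energy', 'perception']]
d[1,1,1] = 'poem'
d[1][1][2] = 'location'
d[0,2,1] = 'protection'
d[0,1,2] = 'replacement'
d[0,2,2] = 'system'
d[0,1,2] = 'replacement'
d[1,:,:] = [['highway', 'blood', 'significance'], ['skill', 'poem', 'location'], ['priority', 'energy', 'perception']]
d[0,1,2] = 'replacement'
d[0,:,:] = [['control', 'people', 'week'], ['context', 'church', 'replacement'], ['steak', 'protection', 'system']]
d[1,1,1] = 'poem'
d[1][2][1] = 'energy'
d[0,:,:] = [['control', 'people', 'week'], ['context', 'church', 'replacement'], ['steak', 'protection', 'system']]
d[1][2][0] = 'priority'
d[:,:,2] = [['week', 'replacement', 'system'], ['significance', 'location', 'perception']]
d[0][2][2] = 'system'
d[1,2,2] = 'perception'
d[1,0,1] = 'blood'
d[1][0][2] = 'significance'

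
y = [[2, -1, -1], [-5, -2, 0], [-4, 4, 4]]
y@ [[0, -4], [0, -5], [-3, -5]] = [[3, 2], [0, 30], [-12, -24]]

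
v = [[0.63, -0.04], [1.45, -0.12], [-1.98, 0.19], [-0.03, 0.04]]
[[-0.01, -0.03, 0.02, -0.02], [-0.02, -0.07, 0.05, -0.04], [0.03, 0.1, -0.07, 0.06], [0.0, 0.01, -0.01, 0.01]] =v@[[-0.01, -0.03, 0.02, -0.02], [0.07, 0.21, -0.14, 0.12]]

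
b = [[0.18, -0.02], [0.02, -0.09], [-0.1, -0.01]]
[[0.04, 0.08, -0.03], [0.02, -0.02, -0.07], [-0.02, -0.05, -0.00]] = b @ [[0.2, 0.47, -0.06], [-0.22, 0.36, 0.74]]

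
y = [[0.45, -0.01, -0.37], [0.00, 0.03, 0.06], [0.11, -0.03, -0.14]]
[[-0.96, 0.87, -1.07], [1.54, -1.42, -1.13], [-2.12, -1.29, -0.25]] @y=[[-0.55,0.07,0.56], [0.57,-0.02,-0.5], [-0.98,-0.01,0.74]]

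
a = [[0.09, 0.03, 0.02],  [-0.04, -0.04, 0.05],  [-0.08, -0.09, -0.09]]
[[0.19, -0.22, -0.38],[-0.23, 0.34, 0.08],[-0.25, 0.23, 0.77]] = a @ [[1.41, -1.79, -2.47], [2.80, -3.53, -3.29], [-1.26, 2.52, -3.03]]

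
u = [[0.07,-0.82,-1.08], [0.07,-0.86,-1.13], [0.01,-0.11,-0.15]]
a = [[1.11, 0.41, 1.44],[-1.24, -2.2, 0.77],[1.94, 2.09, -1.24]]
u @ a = [[-1.0, -0.42, 0.81],[-1.05, -0.44, 0.84],[-0.14, -0.07, 0.12]]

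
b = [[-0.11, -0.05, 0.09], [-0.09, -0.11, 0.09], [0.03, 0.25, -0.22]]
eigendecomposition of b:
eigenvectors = [[0.38+0.00j, (0.4-0.31j), 0.40+0.31j],[0.43+0.00j, 0.47+0.15j, 0.47-0.15j],[(-0.82+0j), 0.71+0.00j, 0.71-0.00j]]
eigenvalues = [(-0.36+0j), (-0.04+0.04j), (-0.04-0.04j)]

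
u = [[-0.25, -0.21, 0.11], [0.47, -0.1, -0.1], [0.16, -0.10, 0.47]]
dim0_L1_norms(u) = [0.88, 0.41, 0.68]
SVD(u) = [[-0.41, -0.36, -0.84], [0.84, 0.20, -0.5], [0.35, -0.91, 0.22]] @ diag([0.5564663686800295, 0.5109086890768991, 0.21311380047708303]) @ [[1.00, -0.06, 0.06],[0.08, 0.29, -0.95],[0.04, 0.96, 0.29]]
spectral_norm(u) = 0.56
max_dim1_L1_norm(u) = 0.73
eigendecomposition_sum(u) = [[-0.13+0.12j, -0.10-0.06j, 0.02-0.02j], [0.24+0.15j, (-0.05+0.17j), (-0.04-0.02j)], [0.06+0.02j, -0.00+0.04j, -0.01-0.00j]] + [[-0.13-0.12j,  (-0.1+0.06j),  (0.02+0.02j)], [0.24-0.15j,  -0.05-0.17j,  (-0.04+0.02j)], [(0.06-0.02j),  (-0-0.04j),  -0.01+0.00j]] + [[0.01-0.00j, -0.02-0.00j, (0.08+0j)], [(-0+0j), 0j, -0.02-0.00j], [0.04-0.00j, (-0.1-0j), 0.49+0.00j]]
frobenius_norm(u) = 0.78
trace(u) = 0.12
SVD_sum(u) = [[-0.23, 0.01, -0.01],[0.47, -0.03, 0.03],[0.19, -0.01, 0.01]] + [[-0.01,-0.05,0.18], [0.01,0.03,-0.10], [-0.04,-0.13,0.44]] + [[-0.01,-0.17,-0.05], [-0.00,-0.10,-0.03], [0.00,0.04,0.01]]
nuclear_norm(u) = 1.28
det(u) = 0.06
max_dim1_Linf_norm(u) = 0.47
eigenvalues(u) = [(-0.19+0.29j), (-0.19-0.29j), (0.5+0j)]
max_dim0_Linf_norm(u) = 0.47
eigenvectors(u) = [[(-0.12+0.51j), -0.12-0.51j, 0.16+0.00j],[0.83+0.00j, (0.83-0j), -0.04+0.00j],[0.18-0.05j, (0.18+0.05j), (0.99+0j)]]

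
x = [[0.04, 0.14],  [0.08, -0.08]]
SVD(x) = [[-0.86, 0.52], [0.52, 0.86]] @ diag([0.1613551536160566, 0.08924412810677679]) @ [[0.04, -1.00], [1.00, 0.04]]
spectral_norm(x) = 0.16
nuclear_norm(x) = 0.25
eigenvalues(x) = [0.1, -0.14]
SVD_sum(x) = [[-0.01, 0.14], [0.0, -0.08]] + [[0.05, 0.00],[0.08, 0.00]]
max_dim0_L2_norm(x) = 0.16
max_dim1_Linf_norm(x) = 0.14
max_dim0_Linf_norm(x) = 0.14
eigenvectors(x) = [[0.92, -0.61], [0.40, 0.79]]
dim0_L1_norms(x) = [0.12, 0.22]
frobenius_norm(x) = 0.18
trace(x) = -0.04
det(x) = -0.01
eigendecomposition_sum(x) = [[0.08, 0.06], [0.03, 0.03]] + [[-0.04,0.08], [0.05,-0.11]]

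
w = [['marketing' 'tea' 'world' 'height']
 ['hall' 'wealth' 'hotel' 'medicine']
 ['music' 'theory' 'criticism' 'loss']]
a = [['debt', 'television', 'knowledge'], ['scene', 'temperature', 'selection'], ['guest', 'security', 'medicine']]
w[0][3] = 'height'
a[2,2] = 'medicine'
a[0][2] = 'knowledge'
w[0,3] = 'height'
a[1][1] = 'temperature'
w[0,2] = 'world'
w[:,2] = ['world', 'hotel', 'criticism']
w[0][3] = 'height'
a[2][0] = 'guest'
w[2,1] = 'theory'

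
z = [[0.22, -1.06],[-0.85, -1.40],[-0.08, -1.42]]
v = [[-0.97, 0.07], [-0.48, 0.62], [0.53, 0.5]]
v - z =[[-1.19, 1.13], [0.37, 2.02], [0.61, 1.92]]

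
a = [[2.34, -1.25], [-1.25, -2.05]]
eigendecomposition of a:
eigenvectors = [[0.97, 0.26], [-0.26, 0.97]]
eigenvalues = [2.67, -2.38]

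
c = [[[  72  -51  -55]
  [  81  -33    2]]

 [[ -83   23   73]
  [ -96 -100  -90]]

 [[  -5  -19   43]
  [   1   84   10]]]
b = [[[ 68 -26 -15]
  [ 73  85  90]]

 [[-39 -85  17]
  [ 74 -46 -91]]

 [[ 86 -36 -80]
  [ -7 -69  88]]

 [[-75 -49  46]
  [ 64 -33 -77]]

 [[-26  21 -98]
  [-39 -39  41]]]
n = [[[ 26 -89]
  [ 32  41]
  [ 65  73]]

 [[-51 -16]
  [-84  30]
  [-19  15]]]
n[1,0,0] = -51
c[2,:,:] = [[-5, -19, 43], [1, 84, 10]]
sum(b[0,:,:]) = 275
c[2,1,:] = [1, 84, 10]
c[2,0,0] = -5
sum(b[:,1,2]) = 51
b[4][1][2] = 41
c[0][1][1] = -33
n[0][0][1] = -89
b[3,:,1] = [-49, -33]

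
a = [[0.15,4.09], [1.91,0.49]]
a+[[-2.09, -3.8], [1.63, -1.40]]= [[-1.94, 0.29], [3.54, -0.91]]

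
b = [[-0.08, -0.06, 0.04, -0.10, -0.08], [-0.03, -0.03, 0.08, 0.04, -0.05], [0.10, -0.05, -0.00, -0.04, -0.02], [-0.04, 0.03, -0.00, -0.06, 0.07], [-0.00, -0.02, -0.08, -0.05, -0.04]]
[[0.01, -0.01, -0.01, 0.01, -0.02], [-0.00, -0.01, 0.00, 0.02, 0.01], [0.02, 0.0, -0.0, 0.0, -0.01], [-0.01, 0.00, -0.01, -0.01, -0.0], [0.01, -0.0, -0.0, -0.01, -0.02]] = b@[[0.06, 0.09, 0.01, 0.00, 0.02], [-0.12, 0.1, 0.04, -0.02, -0.03], [-0.07, 0.01, -0.01, 0.10, 0.11], [-0.07, -0.01, 0.10, 0.04, 0.16], [-0.05, 0.02, -0.05, -0.10, 0.14]]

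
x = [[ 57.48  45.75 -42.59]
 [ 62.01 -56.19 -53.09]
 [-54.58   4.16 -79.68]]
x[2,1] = 4.16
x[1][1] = -56.19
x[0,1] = 45.75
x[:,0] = [57.48, 62.01, -54.58]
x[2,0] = -54.58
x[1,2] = -53.09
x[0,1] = 45.75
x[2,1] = 4.16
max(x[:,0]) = 62.01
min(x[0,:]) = -42.59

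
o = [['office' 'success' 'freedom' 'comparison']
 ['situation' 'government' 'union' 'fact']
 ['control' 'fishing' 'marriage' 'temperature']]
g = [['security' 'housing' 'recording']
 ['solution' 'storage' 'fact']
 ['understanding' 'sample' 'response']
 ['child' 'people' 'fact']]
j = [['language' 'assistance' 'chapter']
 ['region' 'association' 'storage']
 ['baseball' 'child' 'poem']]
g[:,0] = ['security', 'solution', 'understanding', 'child']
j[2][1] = 'child'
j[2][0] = 'baseball'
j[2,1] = 'child'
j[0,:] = ['language', 'assistance', 'chapter']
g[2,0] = 'understanding'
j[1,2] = 'storage'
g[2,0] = 'understanding'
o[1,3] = 'fact'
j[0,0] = 'language'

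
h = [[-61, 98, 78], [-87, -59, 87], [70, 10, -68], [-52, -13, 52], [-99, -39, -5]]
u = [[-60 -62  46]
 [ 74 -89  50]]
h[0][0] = -61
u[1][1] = -89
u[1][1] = -89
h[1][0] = -87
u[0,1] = -62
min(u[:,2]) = 46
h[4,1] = -39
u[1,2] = 50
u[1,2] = 50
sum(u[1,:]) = 35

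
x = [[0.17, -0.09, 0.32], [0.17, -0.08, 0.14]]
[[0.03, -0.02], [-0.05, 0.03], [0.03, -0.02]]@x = [[0.00, -0.0, 0.01], [-0.0, 0.00, -0.01], [0.0, -0.00, 0.01]]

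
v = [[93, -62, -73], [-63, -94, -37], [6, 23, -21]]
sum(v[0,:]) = -42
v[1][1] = -94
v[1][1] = -94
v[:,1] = [-62, -94, 23]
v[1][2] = -37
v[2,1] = 23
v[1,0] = -63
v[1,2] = -37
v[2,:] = [6, 23, -21]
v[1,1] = -94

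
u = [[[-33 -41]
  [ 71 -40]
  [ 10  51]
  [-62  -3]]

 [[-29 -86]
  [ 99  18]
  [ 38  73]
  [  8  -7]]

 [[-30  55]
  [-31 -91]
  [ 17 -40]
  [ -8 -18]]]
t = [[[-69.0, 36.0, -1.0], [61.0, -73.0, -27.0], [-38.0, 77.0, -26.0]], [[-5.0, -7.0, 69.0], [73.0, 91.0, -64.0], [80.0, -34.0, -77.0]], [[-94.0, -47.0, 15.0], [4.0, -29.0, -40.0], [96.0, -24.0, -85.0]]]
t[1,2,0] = 80.0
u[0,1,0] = 71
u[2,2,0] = 17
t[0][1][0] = 61.0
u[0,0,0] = -33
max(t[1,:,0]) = 80.0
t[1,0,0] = -5.0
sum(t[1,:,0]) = 148.0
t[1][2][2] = -77.0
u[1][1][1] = 18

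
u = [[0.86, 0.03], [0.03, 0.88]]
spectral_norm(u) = 0.90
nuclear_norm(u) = 1.74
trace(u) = 1.74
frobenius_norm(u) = 1.23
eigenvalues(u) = [0.84, 0.9]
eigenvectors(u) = [[-0.81, -0.58], [0.58, -0.81]]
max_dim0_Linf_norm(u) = 0.88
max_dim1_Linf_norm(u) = 0.88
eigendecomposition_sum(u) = [[0.55, -0.4],[-0.4, 0.29]] + [[0.31, 0.43], [0.43, 0.59]]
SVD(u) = [[0.58, 0.81],  [0.81, -0.58]] @ diag([0.9016227766016839, 0.8383772233983162]) @ [[0.58, 0.81], [0.81, -0.58]]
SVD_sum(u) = [[0.31, 0.43], [0.43, 0.59]] + [[0.55, -0.4], [-0.40, 0.29]]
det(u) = 0.76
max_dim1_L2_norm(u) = 0.88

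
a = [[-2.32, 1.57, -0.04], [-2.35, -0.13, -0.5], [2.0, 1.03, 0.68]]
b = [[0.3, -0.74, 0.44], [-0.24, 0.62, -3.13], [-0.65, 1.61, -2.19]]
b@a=[[1.92, 1.02, 0.66], [-7.16, -3.68, -2.43], [-6.66, -3.49, -2.27]]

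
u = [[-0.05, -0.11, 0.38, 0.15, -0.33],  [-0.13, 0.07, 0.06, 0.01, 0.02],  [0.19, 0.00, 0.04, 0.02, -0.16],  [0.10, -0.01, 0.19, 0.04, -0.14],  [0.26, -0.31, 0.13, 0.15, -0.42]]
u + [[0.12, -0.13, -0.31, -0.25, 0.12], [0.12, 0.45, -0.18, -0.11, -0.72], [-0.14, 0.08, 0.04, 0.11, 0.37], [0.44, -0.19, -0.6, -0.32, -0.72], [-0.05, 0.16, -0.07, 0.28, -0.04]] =[[0.07, -0.24, 0.07, -0.1, -0.21], [-0.01, 0.52, -0.12, -0.1, -0.70], [0.05, 0.08, 0.08, 0.13, 0.21], [0.54, -0.20, -0.41, -0.28, -0.86], [0.21, -0.15, 0.06, 0.43, -0.46]]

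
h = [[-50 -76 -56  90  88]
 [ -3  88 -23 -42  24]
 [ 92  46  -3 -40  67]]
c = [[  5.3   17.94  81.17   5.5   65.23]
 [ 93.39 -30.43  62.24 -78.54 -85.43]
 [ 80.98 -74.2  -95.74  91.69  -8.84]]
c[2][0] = 80.98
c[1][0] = 93.39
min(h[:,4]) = 24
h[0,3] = 90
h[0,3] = 90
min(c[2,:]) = -95.74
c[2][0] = 80.98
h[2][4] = 67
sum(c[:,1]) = -86.69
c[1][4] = -85.43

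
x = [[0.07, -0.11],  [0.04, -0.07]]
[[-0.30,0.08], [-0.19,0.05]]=x @ [[-0.72,0.2], [2.28,-0.63]]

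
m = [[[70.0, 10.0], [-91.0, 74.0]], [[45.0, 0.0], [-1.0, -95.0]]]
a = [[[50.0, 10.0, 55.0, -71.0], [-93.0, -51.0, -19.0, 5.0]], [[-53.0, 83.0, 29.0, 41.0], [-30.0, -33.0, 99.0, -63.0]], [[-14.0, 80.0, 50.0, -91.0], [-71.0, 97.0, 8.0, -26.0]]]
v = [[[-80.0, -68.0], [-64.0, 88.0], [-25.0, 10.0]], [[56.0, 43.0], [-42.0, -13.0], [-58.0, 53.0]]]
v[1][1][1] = -13.0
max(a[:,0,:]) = 83.0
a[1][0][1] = 83.0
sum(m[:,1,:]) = -113.0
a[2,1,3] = -26.0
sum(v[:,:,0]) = -213.0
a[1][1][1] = -33.0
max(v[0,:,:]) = 88.0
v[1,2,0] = -58.0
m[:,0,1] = [10.0, 0.0]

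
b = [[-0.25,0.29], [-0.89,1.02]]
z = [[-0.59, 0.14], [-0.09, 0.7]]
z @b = [[0.02, -0.03], [-0.6, 0.69]]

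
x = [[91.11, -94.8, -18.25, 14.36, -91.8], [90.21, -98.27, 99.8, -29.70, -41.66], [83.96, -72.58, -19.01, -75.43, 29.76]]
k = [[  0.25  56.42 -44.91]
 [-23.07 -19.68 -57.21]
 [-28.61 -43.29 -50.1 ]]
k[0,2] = -44.91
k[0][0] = 0.25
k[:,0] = [0.25, -23.07, -28.61]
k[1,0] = -23.07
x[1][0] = 90.21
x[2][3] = -75.43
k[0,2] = -44.91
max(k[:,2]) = -44.91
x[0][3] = 14.36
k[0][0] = 0.25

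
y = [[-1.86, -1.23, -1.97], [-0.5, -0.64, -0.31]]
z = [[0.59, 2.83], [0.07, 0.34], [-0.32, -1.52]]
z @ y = [[-2.51, -2.54, -2.04], [-0.3, -0.30, -0.24], [1.36, 1.37, 1.1]]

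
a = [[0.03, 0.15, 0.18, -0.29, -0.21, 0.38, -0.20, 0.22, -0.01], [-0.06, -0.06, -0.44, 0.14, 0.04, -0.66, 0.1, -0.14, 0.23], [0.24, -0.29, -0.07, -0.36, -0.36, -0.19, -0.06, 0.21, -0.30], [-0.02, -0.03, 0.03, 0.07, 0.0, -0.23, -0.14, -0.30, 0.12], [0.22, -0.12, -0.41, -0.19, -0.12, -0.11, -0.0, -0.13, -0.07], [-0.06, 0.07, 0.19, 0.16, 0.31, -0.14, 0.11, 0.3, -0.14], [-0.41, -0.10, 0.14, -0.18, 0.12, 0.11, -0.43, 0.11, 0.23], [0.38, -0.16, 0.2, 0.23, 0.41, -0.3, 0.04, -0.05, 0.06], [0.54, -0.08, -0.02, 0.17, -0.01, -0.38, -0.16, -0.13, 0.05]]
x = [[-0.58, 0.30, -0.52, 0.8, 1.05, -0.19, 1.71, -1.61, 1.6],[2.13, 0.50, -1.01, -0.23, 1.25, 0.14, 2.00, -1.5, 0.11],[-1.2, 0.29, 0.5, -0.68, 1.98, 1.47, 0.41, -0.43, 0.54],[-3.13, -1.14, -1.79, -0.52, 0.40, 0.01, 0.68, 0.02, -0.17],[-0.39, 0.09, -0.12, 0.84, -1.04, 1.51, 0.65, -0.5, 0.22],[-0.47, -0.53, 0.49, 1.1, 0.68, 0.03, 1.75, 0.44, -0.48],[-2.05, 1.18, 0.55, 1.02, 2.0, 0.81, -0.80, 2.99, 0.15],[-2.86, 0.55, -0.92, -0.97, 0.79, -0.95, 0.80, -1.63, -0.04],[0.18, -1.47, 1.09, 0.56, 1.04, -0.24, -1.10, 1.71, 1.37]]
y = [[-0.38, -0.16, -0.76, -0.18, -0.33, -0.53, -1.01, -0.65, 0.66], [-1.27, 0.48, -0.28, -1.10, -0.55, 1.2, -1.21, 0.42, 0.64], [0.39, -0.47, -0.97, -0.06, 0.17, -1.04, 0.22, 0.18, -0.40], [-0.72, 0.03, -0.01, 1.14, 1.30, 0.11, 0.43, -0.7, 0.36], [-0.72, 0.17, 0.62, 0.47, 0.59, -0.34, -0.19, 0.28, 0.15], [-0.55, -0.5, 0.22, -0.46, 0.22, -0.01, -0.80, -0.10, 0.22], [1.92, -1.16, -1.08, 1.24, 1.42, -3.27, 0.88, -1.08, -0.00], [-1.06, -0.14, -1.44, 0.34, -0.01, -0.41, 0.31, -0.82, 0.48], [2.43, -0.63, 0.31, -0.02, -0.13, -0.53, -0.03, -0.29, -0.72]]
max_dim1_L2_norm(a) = 0.86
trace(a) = -0.72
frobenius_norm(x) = 10.32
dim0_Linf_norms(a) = [0.54, 0.29, 0.44, 0.36, 0.41, 0.66, 0.43, 0.3, 0.3]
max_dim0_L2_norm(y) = 3.75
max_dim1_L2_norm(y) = 4.73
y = x @ a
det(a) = 0.00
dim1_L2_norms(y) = [1.75, 2.63, 1.63, 2.08, 1.32, 1.25, 4.73, 2.12, 2.7]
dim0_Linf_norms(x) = [3.13, 1.47, 1.79, 1.1, 2.0, 1.51, 2.0, 2.99, 1.6]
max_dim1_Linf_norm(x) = 3.13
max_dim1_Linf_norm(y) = 3.27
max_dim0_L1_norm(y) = 9.44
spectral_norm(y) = 5.68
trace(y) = 0.19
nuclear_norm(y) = 15.89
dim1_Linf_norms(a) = [0.38, 0.66, 0.36, 0.3, 0.41, 0.31, 0.43, 0.41, 0.54]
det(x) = -16.47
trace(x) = -2.17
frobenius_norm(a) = 2.02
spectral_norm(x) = 5.81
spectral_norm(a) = 1.28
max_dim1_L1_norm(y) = 12.05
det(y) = -0.01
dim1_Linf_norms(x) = [1.71, 2.13, 1.98, 3.13, 1.51, 1.75, 2.99, 2.86, 1.71]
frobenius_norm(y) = 7.38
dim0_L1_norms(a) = [1.96, 1.06, 1.68, 1.79, 1.58, 2.5, 1.24, 1.59, 1.21]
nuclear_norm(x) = 26.24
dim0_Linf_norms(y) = [2.43, 1.16, 1.44, 1.24, 1.42, 3.27, 1.21, 1.08, 0.72]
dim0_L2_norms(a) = [0.85, 0.42, 0.7, 0.64, 0.68, 0.97, 0.55, 0.58, 0.49]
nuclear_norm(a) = 5.02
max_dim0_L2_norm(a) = 0.97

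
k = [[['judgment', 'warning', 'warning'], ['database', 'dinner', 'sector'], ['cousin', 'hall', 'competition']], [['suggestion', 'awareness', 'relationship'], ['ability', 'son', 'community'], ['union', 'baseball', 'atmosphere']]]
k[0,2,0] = 'cousin'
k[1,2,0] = 'union'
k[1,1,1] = 'son'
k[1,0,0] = 'suggestion'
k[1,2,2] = 'atmosphere'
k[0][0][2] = 'warning'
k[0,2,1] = 'hall'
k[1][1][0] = 'ability'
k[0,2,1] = 'hall'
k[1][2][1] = 'baseball'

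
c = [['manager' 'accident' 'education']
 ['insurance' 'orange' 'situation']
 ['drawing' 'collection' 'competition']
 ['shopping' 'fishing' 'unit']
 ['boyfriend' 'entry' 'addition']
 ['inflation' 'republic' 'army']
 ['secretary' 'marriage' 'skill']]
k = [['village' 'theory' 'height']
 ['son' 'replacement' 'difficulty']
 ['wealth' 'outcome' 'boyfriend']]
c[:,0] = ['manager', 'insurance', 'drawing', 'shopping', 'boyfriend', 'inflation', 'secretary']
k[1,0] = 'son'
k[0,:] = ['village', 'theory', 'height']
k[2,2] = 'boyfriend'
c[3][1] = 'fishing'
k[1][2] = 'difficulty'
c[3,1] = 'fishing'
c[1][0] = 'insurance'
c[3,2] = 'unit'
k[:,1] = ['theory', 'replacement', 'outcome']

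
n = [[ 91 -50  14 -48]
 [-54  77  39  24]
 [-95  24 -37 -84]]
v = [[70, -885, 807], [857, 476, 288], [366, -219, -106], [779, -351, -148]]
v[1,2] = 288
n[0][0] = 91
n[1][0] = -54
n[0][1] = -50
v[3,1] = -351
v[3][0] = 779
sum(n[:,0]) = -58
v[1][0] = 857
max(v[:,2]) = 807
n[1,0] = -54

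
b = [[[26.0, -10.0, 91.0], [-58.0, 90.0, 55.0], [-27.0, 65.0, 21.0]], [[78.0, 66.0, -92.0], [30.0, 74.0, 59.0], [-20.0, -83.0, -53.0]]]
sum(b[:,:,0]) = 29.0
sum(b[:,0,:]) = 159.0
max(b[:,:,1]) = 90.0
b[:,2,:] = [[-27.0, 65.0, 21.0], [-20.0, -83.0, -53.0]]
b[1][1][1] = 74.0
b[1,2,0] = -20.0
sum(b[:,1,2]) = 114.0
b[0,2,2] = 21.0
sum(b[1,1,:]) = 163.0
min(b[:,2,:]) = -83.0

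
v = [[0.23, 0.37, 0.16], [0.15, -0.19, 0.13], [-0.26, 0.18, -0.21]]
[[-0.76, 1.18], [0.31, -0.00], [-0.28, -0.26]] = v @ [[1.37,2.37], [-2.01,1.79], [-2.1,-0.14]]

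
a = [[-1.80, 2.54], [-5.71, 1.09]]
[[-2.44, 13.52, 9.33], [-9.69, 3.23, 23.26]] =a @ [[1.75, 0.52, -3.9], [0.28, 5.69, 0.91]]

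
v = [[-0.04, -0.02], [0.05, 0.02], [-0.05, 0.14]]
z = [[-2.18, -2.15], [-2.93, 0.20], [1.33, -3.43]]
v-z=[[2.14,2.13], [2.98,-0.18], [-1.38,3.57]]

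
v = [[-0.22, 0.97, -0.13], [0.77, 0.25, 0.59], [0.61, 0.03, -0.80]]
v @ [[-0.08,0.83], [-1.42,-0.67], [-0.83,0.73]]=[[-1.25, -0.93], [-0.91, 0.9], [0.57, -0.1]]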